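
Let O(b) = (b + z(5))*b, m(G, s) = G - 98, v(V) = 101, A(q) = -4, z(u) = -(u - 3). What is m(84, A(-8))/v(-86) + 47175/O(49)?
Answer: 4732433/232603 ≈ 20.346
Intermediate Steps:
z(u) = 3 - u (z(u) = -(-3 + u) = 3 - u)
m(G, s) = -98 + G
O(b) = b*(-2 + b) (O(b) = (b + (3 - 1*5))*b = (b + (3 - 5))*b = (b - 2)*b = (-2 + b)*b = b*(-2 + b))
m(84, A(-8))/v(-86) + 47175/O(49) = (-98 + 84)/101 + 47175/((49*(-2 + 49))) = -14*1/101 + 47175/((49*47)) = -14/101 + 47175/2303 = 4732433/232603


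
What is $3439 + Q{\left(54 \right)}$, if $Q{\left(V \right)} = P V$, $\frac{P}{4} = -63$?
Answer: $-10169$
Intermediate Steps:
$P = -252$ ($P = 4 \left(-63\right) = -252$)
$Q{\left(V \right)} = - 252 V$
$3439 + Q{\left(54 \right)} = 3439 - 13608 = -10169$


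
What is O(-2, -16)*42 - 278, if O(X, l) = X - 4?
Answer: -530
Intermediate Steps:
O(X, l) = -4 + X
O(-2, -16)*42 - 278 = (-4 - 2)*42 - 278 = -6*42 - 278 = -252 - 278 = -530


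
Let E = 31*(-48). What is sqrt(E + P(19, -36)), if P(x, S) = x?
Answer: I*sqrt(1469) ≈ 38.328*I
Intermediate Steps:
E = -1488
sqrt(E + P(19, -36)) = sqrt(-1488 + 19) = sqrt(-1469) = I*sqrt(1469)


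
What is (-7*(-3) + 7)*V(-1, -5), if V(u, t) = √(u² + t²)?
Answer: 28*√26 ≈ 142.77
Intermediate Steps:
V(u, t) = √(t² + u²)
(-7*(-3) + 7)*V(-1, -5) = (-7*(-3) + 7)*√((-5)² + (-1)²) = (21 + 7)*√(25 + 1) = 28*√26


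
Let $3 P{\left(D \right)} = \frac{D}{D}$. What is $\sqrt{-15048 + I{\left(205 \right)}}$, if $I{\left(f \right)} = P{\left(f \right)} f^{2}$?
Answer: $\frac{i \sqrt{9357}}{3} \approx 32.244 i$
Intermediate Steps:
$P{\left(D \right)} = \frac{1}{3}$ ($P{\left(D \right)} = \frac{D \frac{1}{D}}{3} = \frac{1}{3} \cdot 1 = \frac{1}{3}$)
$I{\left(f \right)} = \frac{f^{2}}{3}$
$\sqrt{-15048 + I{\left(205 \right)}} = \sqrt{-15048 + \frac{205^{2}}{3}} = \sqrt{-15048 + \frac{1}{3} \cdot 42025} = \sqrt{-15048 + \frac{42025}{3}} = \sqrt{- \frac{3119}{3}} = \frac{i \sqrt{9357}}{3}$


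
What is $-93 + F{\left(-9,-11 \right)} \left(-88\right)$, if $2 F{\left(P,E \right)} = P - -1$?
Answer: $259$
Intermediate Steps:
$F{\left(P,E \right)} = \frac{1}{2} + \frac{P}{2}$ ($F{\left(P,E \right)} = \frac{P - -1}{2} = \frac{P + 1}{2} = \frac{1 + P}{2} = \frac{1}{2} + \frac{P}{2}$)
$-93 + F{\left(-9,-11 \right)} \left(-88\right) = -93 + \left(\frac{1}{2} + \frac{1}{2} \left(-9\right)\right) \left(-88\right) = -93 + \left(\frac{1}{2} - \frac{9}{2}\right) \left(-88\right) = -93 - -352 = -93 + 352 = 259$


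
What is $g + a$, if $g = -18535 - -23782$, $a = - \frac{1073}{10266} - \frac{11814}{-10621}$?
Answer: $\frac{19731638177}{3759834} \approx 5248.0$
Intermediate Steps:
$a = \frac{3789179}{3759834}$ ($a = \left(-1073\right) \frac{1}{10266} - - \frac{11814}{10621} = - \frac{37}{354} + \frac{11814}{10621} = \frac{3789179}{3759834} \approx 1.0078$)
$g = 5247$ ($g = -18535 + 23782 = 5247$)
$g + a = 5247 + \frac{3789179}{3759834} = \frac{19731638177}{3759834}$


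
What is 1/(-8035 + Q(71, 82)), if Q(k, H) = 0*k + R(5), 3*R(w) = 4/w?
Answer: -15/120521 ≈ -0.00012446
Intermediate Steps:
R(w) = 4/(3*w) (R(w) = (4/w)/3 = 4/(3*w))
Q(k, H) = 4/15 (Q(k, H) = 0*k + (4/3)/5 = 0 + (4/3)*(1/5) = 0 + 4/15 = 4/15)
1/(-8035 + Q(71, 82)) = 1/(-8035 + 4/15) = 1/(-120521/15) = -15/120521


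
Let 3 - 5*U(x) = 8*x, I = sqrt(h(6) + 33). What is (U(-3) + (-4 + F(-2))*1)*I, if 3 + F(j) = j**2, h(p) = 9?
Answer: 12*sqrt(42)/5 ≈ 15.554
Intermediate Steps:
I = sqrt(42) (I = sqrt(9 + 33) = sqrt(42) ≈ 6.4807)
F(j) = -3 + j**2
U(x) = 3/5 - 8*x/5
(U(-3) + (-4 + F(-2))*1)*I = ((3/5 - 8/5*(-3)) + (-4 + (-3 + (-2)**2))*1)*sqrt(42) = ((3/5 + 24/5) + (-4 + (-3 + 4))*1)*sqrt(42) = (27/5 + (-4 + 1)*1)*sqrt(42) = (27/5 - 3*1)*sqrt(42) = (27/5 - 3)*sqrt(42) = 12*sqrt(42)/5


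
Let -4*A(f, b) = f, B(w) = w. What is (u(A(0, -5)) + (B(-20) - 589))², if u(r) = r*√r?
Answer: 370881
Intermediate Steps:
A(f, b) = -f/4
u(r) = r^(3/2)
(u(A(0, -5)) + (B(-20) - 589))² = ((-¼*0)^(3/2) + (-20 - 589))² = (0^(3/2) - 609)² = (0 - 609)² = (-609)² = 370881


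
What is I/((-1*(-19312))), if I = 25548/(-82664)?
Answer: -6387/399101792 ≈ -1.6003e-5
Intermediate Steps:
I = -6387/20666 (I = 25548*(-1/82664) = -6387/20666 ≈ -0.30906)
I/((-1*(-19312))) = -6387/(20666*((-1*(-19312)))) = -6387/20666/19312 = -6387/20666*1/19312 = -6387/399101792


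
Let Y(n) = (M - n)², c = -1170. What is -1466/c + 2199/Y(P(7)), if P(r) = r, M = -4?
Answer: 1375108/70785 ≈ 19.427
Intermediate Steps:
Y(n) = (-4 - n)²
-1466/c + 2199/Y(P(7)) = -1466/(-1170) + 2199/((4 + 7)²) = -1466*(-1/1170) + 2199/(11²) = 733/585 + 2199/121 = 1375108/70785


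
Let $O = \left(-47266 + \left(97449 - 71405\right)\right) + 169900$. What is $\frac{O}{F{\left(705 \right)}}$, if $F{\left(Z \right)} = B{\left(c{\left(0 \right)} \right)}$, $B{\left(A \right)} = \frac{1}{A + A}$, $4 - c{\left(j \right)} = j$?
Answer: $1189424$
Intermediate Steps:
$c{\left(j \right)} = 4 - j$
$O = 148678$ ($O = \left(-47266 + 26044\right) + 169900 = -21222 + 169900 = 148678$)
$B{\left(A \right)} = \frac{1}{2 A}$
$F{\left(Z \right)} = \frac{1}{8}$ ($F{\left(Z \right)} = \frac{1}{2 \left(4 - 0\right)} = \frac{1}{2 \left(4 + 0\right)} = \frac{1}{2 \cdot 4} = \frac{1}{2} \cdot \frac{1}{4} = \frac{1}{8}$)
$\frac{O}{F{\left(705 \right)}} = 148678 \frac{1}{\frac{1}{8}} = 148678 \cdot 8 = 1189424$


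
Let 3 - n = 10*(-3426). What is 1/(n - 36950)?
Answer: -1/2687 ≈ -0.00037216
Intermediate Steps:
n = 34263 (n = 3 - 10*(-3426) = 3 - 1*(-34260) = 3 + 34260 = 34263)
1/(n - 36950) = 1/(34263 - 36950) = 1/(-2687) = -1/2687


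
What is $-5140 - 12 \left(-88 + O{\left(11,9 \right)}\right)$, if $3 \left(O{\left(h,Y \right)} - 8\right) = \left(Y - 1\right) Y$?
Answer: $-4468$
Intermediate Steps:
$O{\left(h,Y \right)} = 8 + \frac{Y \left(-1 + Y\right)}{3}$ ($O{\left(h,Y \right)} = 8 + \frac{\left(Y - 1\right) Y}{3} = 8 + \frac{\left(-1 + Y\right) Y}{3} = 8 + \frac{Y \left(-1 + Y\right)}{3}$)
$-5140 - 12 \left(-88 + O{\left(11,9 \right)}\right) = -5140 - 12 \left(-88 + \left(8 - 3 + \frac{9^{2}}{3}\right)\right) = -5140 - 12 \left(-88 + \left(8 - 3 + \frac{1}{3} \cdot 81\right)\right) = -5140 - 12 \left(-88 + \left(8 - 3 + 27\right)\right) = -5140 - 12 \left(-88 + 32\right) = -5140 - -672 = -5140 + 672 = -4468$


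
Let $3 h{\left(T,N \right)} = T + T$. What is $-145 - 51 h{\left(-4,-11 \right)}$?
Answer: $-9$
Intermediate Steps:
$h{\left(T,N \right)} = \frac{2 T}{3}$ ($h{\left(T,N \right)} = \frac{T + T}{3} = \frac{2 T}{3}$)
$-145 - 51 h{\left(-4,-11 \right)} = -145 - 51 \cdot \frac{2}{3} \left(-4\right) = -145 - -136 = -145 + 136 = -9$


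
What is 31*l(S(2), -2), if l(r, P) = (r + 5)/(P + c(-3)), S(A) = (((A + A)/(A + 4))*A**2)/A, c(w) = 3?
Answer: 589/3 ≈ 196.33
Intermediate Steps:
S(A) = 2*A**2/(4 + A) (S(A) = (((2*A)/(4 + A))*A**2)/A = ((2*A/(4 + A))*A**2)/A = (2*A**3/(4 + A))/A = 2*A**2/(4 + A))
l(r, P) = (5 + r)/(3 + P) (l(r, P) = (r + 5)/(P + 3) = (5 + r)/(3 + P))
31*l(S(2), -2) = 31*((5 + 2*2**2/(4 + 2))/(3 - 2)) = 31*((5 + 2*4/6)/1) = 31*(1*(5 + 2*4*(1/6))) = 31*(1*(5 + 4/3)) = 31*(1*(19/3)) = 31*(19/3) = 589/3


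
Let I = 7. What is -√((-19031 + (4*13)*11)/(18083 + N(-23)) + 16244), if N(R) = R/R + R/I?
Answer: -√260191396367555/126565 ≈ -127.45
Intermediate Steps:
N(R) = 1 + R/7 (N(R) = R/R + R/7 = 1 + R*(⅐) = 1 + R/7)
-√((-19031 + (4*13)*11)/(18083 + N(-23)) + 16244) = -√((-19031 + (4*13)*11)/(18083 + (1 + (⅐)*(-23))) + 16244) = -√((-19031 + 52*11)/(18083 + (1 - 23/7)) + 16244) = -√((-19031 + 572)/(18083 - 16/7) + 16244) = -√(-18459/126565/7 + 16244) = -√(-18459*7/126565 + 16244) = -√(-129213/126565 + 16244) = -√(2055792647/126565) = -√260191396367555/126565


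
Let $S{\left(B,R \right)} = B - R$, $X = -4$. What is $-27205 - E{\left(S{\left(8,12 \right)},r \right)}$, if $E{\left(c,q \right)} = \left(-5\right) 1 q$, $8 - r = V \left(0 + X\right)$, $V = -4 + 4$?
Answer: $-27165$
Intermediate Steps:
$V = 0$
$r = 8$ ($r = 8 - 0 \left(0 - 4\right) = 8 - 0 \left(-4\right) = 8 - 0 = 8 + 0 = 8$)
$E{\left(c,q \right)} = - 5 q$
$-27205 - E{\left(S{\left(8,12 \right)},r \right)} = -27205 - \left(-5\right) 8 = -27205 - -40 = -27205 + 40 = -27165$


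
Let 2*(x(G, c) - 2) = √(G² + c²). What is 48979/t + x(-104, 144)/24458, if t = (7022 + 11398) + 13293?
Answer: 598995904/387818277 + 2*√493/12229 ≈ 1.5482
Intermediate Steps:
x(G, c) = 2 + √(G² + c²)/2
t = 31713 (t = 18420 + 13293 = 31713)
48979/t + x(-104, 144)/24458 = 48979/31713 + (2 + √((-104)² + 144²)/2)/24458 = 48979*(1/31713) + (2 + √(10816 + 20736)/2)*(1/24458) = 48979/31713 + (2 + √31552/2)*(1/24458) = 48979/31713 + (2 + (8*√493)/2)*(1/24458) = 48979/31713 + (2 + 4*√493)*(1/24458) = 48979/31713 + (1/12229 + 2*√493/12229) = 598995904/387818277 + 2*√493/12229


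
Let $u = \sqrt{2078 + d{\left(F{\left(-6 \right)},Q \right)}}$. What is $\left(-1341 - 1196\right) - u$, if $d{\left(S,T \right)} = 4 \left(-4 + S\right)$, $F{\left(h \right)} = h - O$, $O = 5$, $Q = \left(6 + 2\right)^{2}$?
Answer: $-2537 - \sqrt{2018} \approx -2581.9$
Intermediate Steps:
$Q = 64$ ($Q = 8^{2} = 64$)
$F{\left(h \right)} = -5 + h$ ($F{\left(h \right)} = h - 5 = -5 + h$)
$d{\left(S,T \right)} = -16 + 4 S$
$u = \sqrt{2018}$ ($u = \sqrt{2078 + \left(-16 + 4 \left(-5 - 6\right)\right)} = \sqrt{2078 + \left(-16 + 4 \left(-11\right)\right)} = \sqrt{2078 - 60} = \sqrt{2018} \approx 44.922$)
$\left(-1341 - 1196\right) - u = \left(-1341 - 1196\right) - \sqrt{2018} = -2537 - \sqrt{2018}$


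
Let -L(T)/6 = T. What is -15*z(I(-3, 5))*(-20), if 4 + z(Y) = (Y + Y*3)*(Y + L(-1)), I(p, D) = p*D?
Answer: 160800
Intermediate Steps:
L(T) = -6*T
I(p, D) = D*p
z(Y) = -4 + 4*Y*(6 + Y) (z(Y) = -4 + (Y + Y*3)*(Y - 6*(-1)) = -4 + (Y + 3*Y)*(Y + 6) = -4 + (4*Y)*(6 + Y) = -4 + 4*Y*(6 + Y))
-15*z(I(-3, 5))*(-20) = -15*(-4 + 4*(5*(-3))² + 24*(5*(-3)))*(-20) = -15*(-4 + 4*(-15)² + 24*(-15))*(-20) = -15*(-4 + 4*225 - 360)*(-20) = -15*(-4 + 900 - 360)*(-20) = -15*536*(-20) = -8040*(-20) = 160800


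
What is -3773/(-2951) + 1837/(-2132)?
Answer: 15521/37228 ≈ 0.41692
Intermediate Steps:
-3773/(-2951) + 1837/(-2132) = -3773*(-1/2951) + 1837*(-1/2132) = 3773/2951 - 1837/2132 = 15521/37228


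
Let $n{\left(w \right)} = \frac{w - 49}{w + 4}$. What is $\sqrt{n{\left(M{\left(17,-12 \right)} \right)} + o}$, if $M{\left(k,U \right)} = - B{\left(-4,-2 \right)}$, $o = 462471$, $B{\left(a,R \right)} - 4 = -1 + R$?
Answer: $\frac{\sqrt{4162089}}{3} \approx 680.04$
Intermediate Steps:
$B{\left(a,R \right)} = 3 + R$ ($B{\left(a,R \right)} = 4 + \left(-1 + R\right) = 3 + R$)
$M{\left(k,U \right)} = -1$ ($M{\left(k,U \right)} = - (3 - 2) = \left(-1\right) 1 = -1$)
$n{\left(w \right)} = \frac{-49 + w}{4 + w}$
$\sqrt{n{\left(M{\left(17,-12 \right)} \right)} + o} = \sqrt{\frac{-49 - 1}{4 - 1} + 462471} = \sqrt{\frac{1}{3} \left(-50\right) + 462471} = \sqrt{- \frac{50}{3} + 462471} = \sqrt{\frac{1387363}{3}} = \frac{\sqrt{4162089}}{3}$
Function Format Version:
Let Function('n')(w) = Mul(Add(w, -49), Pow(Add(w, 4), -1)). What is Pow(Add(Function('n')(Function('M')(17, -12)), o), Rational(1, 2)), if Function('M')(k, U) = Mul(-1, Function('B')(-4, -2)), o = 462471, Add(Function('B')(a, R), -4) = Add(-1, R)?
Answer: Mul(Rational(1, 3), Pow(4162089, Rational(1, 2))) ≈ 680.04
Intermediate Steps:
Function('B')(a, R) = Add(3, R) (Function('B')(a, R) = Add(4, Add(-1, R)) = Add(3, R))
Function('M')(k, U) = -1 (Function('M')(k, U) = Mul(-1, Add(3, -2)) = Mul(-1, 1) = -1)
Function('n')(w) = Mul(Pow(Add(4, w), -1), Add(-49, w)) (Function('n')(w) = Mul(Add(-49, w), Pow(Add(4, w), -1)) = Mul(Pow(Add(4, w), -1), Add(-49, w)))
Pow(Add(Function('n')(Function('M')(17, -12)), o), Rational(1, 2)) = Pow(Add(Mul(Pow(Add(4, -1), -1), Add(-49, -1)), 462471), Rational(1, 2)) = Pow(Add(Mul(Pow(3, -1), -50), 462471), Rational(1, 2)) = Pow(Add(Mul(Rational(1, 3), -50), 462471), Rational(1, 2)) = Pow(Add(Rational(-50, 3), 462471), Rational(1, 2)) = Pow(Rational(1387363, 3), Rational(1, 2)) = Mul(Rational(1, 3), Pow(4162089, Rational(1, 2)))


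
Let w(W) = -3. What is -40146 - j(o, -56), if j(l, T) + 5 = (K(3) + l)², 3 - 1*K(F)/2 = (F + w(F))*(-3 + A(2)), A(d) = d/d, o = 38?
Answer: -42077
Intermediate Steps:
A(d) = 1
K(F) = -6 + 4*F (K(F) = 6 - 2*(F - 3)*(-3 + 1) = 6 - 2*(-3 + F)*(-2) = 6 - 2*(6 - 2*F) = 6 + (-12 + 4*F) = -6 + 4*F)
j(l, T) = -5 + (6 + l)² (j(l, T) = -5 + ((-6 + 4*3) + l)² = -5 + ((-6 + 12) + l)² = -5 + (6 + l)²)
-40146 - j(o, -56) = -40146 - (-5 + (6 + 38)²) = -40146 - (-5 + 44²) = -40146 - (-5 + 1936) = -40146 - 1*1931 = -40146 - 1931 = -42077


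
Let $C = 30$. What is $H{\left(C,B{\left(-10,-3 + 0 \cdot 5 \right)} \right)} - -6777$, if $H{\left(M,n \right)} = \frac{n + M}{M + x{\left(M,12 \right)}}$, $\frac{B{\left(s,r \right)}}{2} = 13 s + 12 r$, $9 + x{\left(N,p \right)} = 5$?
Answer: $\frac{87950}{13} \approx 6765.4$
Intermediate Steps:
$x{\left(N,p \right)} = -4$ ($x{\left(N,p \right)} = -9 + 5 = -4$)
$B{\left(s,r \right)} = 24 r + 26 s$ ($B{\left(s,r \right)} = 2 \left(13 s + 12 r\right) = 2 \left(12 r + 13 s\right) = 24 r + 26 s$)
$H{\left(M,n \right)} = \frac{M + n}{-4 + M}$ ($H{\left(M,n \right)} = \frac{n + M}{M - 4} = \frac{M + n}{-4 + M}$)
$H{\left(C,B{\left(-10,-3 + 0 \cdot 5 \right)} \right)} - -6777 = \frac{30 + \left(24 \left(-3 + 0 \cdot 5\right) + 26 \left(-10\right)\right)}{-4 + 30} - -6777 = \frac{30 - \left(260 - 24 \left(-3 + 0\right)\right)}{26} + 6777 = \frac{30 + \left(24 \left(-3\right) - 260\right)}{26} + 6777 = \frac{30 - 332}{26} + 6777 = \frac{1}{26} \left(-302\right) + 6777 = - \frac{151}{13} + 6777 = \frac{87950}{13}$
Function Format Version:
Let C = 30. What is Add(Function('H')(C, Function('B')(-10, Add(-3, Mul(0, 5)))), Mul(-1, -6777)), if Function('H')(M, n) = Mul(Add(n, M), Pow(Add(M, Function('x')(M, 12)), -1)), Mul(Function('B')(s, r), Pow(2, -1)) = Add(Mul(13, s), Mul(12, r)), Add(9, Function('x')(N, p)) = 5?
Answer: Rational(87950, 13) ≈ 6765.4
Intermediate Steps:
Function('x')(N, p) = -4 (Function('x')(N, p) = Add(-9, 5) = -4)
Function('B')(s, r) = Add(Mul(24, r), Mul(26, s)) (Function('B')(s, r) = Mul(2, Add(Mul(13, s), Mul(12, r))) = Mul(2, Add(Mul(12, r), Mul(13, s))) = Add(Mul(24, r), Mul(26, s)))
Function('H')(M, n) = Mul(Pow(Add(-4, M), -1), Add(M, n)) (Function('H')(M, n) = Mul(Add(n, M), Pow(Add(M, -4), -1)) = Mul(Add(M, n), Pow(Add(-4, M), -1)) = Mul(Pow(Add(-4, M), -1), Add(M, n)))
Add(Function('H')(C, Function('B')(-10, Add(-3, Mul(0, 5)))), Mul(-1, -6777)) = Add(Mul(Pow(Add(-4, 30), -1), Add(30, Add(Mul(24, Add(-3, Mul(0, 5))), Mul(26, -10)))), Mul(-1, -6777)) = Add(Mul(Pow(26, -1), Add(30, Add(Mul(24, Add(-3, 0)), -260))), 6777) = Add(Mul(Rational(1, 26), Add(30, Add(Mul(24, -3), -260))), 6777) = Add(Mul(Rational(1, 26), Add(30, Add(-72, -260))), 6777) = Add(Mul(Rational(1, 26), Add(30, -332)), 6777) = Add(Mul(Rational(1, 26), -302), 6777) = Add(Rational(-151, 13), 6777) = Rational(87950, 13)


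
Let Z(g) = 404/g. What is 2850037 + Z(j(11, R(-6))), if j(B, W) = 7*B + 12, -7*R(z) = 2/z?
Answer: 253653697/89 ≈ 2.8500e+6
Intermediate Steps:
R(z) = -2/(7*z)
j(B, W) = 12 + 7*B
2850037 + Z(j(11, R(-6))) = 2850037 + 404/(12 + 7*11) = 2850037 + 404/(12 + 77) = 2850037 + 404/89 = 253653697/89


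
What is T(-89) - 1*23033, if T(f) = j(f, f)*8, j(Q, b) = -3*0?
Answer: -23033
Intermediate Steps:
j(Q, b) = 0
T(f) = 0 (T(f) = 0*8 = 0)
T(-89) - 1*23033 = 0 - 1*23033 = 0 - 23033 = -23033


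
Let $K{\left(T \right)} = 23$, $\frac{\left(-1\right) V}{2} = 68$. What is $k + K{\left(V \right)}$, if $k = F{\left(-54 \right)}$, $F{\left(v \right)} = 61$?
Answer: $84$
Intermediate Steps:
$V = -136$ ($V = \left(-2\right) 68 = -136$)
$k = 61$
$k + K{\left(V \right)} = 61 + 23 = 84$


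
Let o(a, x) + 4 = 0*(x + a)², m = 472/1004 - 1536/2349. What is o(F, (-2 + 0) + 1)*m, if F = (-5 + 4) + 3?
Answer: 144472/196533 ≈ 0.73510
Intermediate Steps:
m = -36118/196533 (m = 472*(1/1004) - 1536*1/2349 = 118/251 - 512/783 = -36118/196533 ≈ -0.18378)
F = 2 (F = -1 + 3 = 2)
o(a, x) = -4 (o(a, x) = -4 + 0*(x + a)² = -4 + 0*(a + x)² = -4 + 0 = -4)
o(F, (-2 + 0) + 1)*m = -4*(-36118/196533) = 144472/196533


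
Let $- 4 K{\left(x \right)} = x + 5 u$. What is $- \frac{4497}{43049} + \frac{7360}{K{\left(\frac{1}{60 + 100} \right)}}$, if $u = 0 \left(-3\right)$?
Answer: $- \frac{202778014097}{43049} \approx -4.7104 \cdot 10^{6}$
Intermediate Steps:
$u = 0$
$K{\left(x \right)} = - \frac{x}{4}$ ($K{\left(x \right)} = - \frac{x + 5 \cdot 0}{4} = - \frac{x + 0}{4} = - \frac{x}{4}$)
$- \frac{4497}{43049} + \frac{7360}{K{\left(\frac{1}{60 + 100} \right)}} = - \frac{4497}{43049} + \frac{7360}{\left(- \frac{1}{4}\right) \frac{1}{60 + 100}} = \left(-4497\right) \frac{1}{43049} + \frac{7360}{\left(- \frac{1}{4}\right) \frac{1}{160}} = - \frac{4497}{43049} + \frac{7360}{\left(- \frac{1}{4}\right) \frac{1}{160}} = - \frac{4497}{43049} + \frac{7360}{- \frac{1}{640}} = - \frac{4497}{43049} + 7360 \left(-640\right) = - \frac{4497}{43049} - 4710400 = - \frac{202778014097}{43049}$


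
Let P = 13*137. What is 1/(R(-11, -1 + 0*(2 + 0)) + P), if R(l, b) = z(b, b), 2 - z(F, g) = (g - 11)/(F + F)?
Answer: 1/1777 ≈ 0.00056275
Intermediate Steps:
z(F, g) = 2 - (-11 + g)/(2*F) (z(F, g) = 2 - (g - 11)/(F + F) = 2 - (-11 + g)/(2*F))
R(l, b) = (11 + 3*b)/(2*b) (R(l, b) = (11 - b + 4*b)/(2*b) = (11 + 3*b)/(2*b))
P = 1781
1/(R(-11, -1 + 0*(2 + 0)) + P) = 1/((11 + 3*(-1 + 0*(2 + 0)))/(2*(-1 + 0*(2 + 0))) + 1781) = 1/((11 + 3*(-1 + 0*2))/(2*(-1 + 0*2)) + 1781) = 1/((11 + 3*(-1 + 0))/(2*(-1 + 0)) + 1781) = 1/((½)*(11 + 3*(-1))/(-1) + 1781) = 1/((½)*(-1)*(11 - 3) + 1781) = 1/((½)*(-1)*8 + 1781) = 1/(-4 + 1781) = 1/1777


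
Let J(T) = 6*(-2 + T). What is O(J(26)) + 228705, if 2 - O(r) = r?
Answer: 228563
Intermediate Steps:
J(T) = -12 + 6*T
O(r) = 2 - r
O(J(26)) + 228705 = (2 - (-12 + 6*26)) + 228705 = (2 - (-12 + 156)) + 228705 = (2 - 1*144) + 228705 = (2 - 144) + 228705 = -142 + 228705 = 228563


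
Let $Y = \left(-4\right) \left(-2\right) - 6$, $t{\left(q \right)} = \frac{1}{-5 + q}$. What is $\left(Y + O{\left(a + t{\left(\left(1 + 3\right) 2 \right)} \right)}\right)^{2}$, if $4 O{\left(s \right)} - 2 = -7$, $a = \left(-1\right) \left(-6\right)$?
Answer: $\frac{9}{16} \approx 0.5625$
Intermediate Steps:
$a = 6$
$O{\left(s \right)} = - \frac{5}{4}$ ($O{\left(s \right)} = \frac{1}{2} + \frac{1}{4} \left(-7\right) = \frac{1}{2} - \frac{7}{4} = - \frac{5}{4}$)
$Y = 2$ ($Y = 8 - 6 = 2$)
$\left(Y + O{\left(a + t{\left(\left(1 + 3\right) 2 \right)} \right)}\right)^{2} = \left(2 - \frac{5}{4}\right)^{2} = \left(\frac{3}{4}\right)^{2} = \frac{9}{16}$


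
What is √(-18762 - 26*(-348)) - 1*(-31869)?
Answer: 31869 + I*√9714 ≈ 31869.0 + 98.56*I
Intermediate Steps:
√(-18762 - 26*(-348)) - 1*(-31869) = √(-18762 + 9048) + 31869 = √(-9714) + 31869 = I*√9714 + 31869 = 31869 + I*√9714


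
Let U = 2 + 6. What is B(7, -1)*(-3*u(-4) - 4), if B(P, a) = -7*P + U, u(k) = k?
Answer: -328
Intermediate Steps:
U = 8
B(P, a) = 8 - 7*P (B(P, a) = -7*P + 8 = 8 - 7*P)
B(7, -1)*(-3*u(-4) - 4) = (8 - 7*7)*(-3*(-4) - 4) = (8 - 49)*(12 - 4) = -41*8 = -328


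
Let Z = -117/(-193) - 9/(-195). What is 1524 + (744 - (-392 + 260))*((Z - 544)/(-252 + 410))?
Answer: -1475169828/991055 ≈ -1488.5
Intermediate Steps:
Z = 8184/12545 (Z = -117*(-1/193) - 9*(-1/195) = 117/193 + 3/65 = 8184/12545 ≈ 0.65237)
1524 + (744 - (-392 + 260))*((Z - 544)/(-252 + 410)) = 1524 + (744 - (-392 + 260))*((8184/12545 - 544)/(-252 + 410)) = 1524 + (744 - 1*(-132))*(-6816296/12545/158) = 1524 + (744 + 132)*(-6816296/12545*1/158) = 1524 + 876*(-3408148/991055) = 1524 - 2985537648/991055 = -1475169828/991055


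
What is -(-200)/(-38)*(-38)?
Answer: 200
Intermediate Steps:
-(-200)/(-38)*(-38) = -(-200)*(-1)/38*(-38) = -25*4/19*(-38) = -100/19*(-38) = 200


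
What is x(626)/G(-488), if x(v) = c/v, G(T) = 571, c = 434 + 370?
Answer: 402/178723 ≈ 0.0022493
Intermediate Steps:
c = 804
x(v) = 804/v
x(626)/G(-488) = (804/626)/571 = (804*(1/626))*(1/571) = (402/313)*(1/571) = 402/178723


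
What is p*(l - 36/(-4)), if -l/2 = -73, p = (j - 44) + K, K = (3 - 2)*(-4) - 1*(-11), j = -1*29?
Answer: -10230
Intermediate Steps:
j = -29
K = 7 (K = 1*(-4) + 11 = -4 + 11 = 7)
p = -66 (p = (-29 - 44) + 7 = -73 + 7 = -66)
l = 146 (l = -2*(-73) = 146)
p*(l - 36/(-4)) = -66*(146 - 36/(-4)) = -66*(146 - 36*(-¼)) = -66*(146 + 9) = -66*155 = -10230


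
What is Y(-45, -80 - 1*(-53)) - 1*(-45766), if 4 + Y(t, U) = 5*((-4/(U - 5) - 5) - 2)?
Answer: 365821/8 ≈ 45728.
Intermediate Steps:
Y(t, U) = -39 - 20/(-5 + U) (Y(t, U) = -4 + 5*((-4/(U - 5) - 5) - 2) = -4 + 5*((-4/(-5 + U) - 5) - 2) = -4 + 5*((-5 - 4/(-5 + U)) - 2) = -4 + 5*(-7 - 4/(-5 + U)) = -4 + (-35 - 20/(-5 + U)) = -39 - 20/(-5 + U))
Y(-45, -80 - 1*(-53)) - 1*(-45766) = (175 - 39*(-80 - 1*(-53)))/(-5 + (-80 - 1*(-53))) - 1*(-45766) = (175 - 39*(-80 + 53))/(-5 + (-80 + 53)) + 45766 = (175 - 39*(-27))/(-5 - 27) + 45766 = (175 + 1053)/(-32) + 45766 = -1/32*1228 + 45766 = -307/8 + 45766 = 365821/8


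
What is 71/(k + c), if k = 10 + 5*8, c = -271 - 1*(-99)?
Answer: -71/122 ≈ -0.58197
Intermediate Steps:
c = -172 (c = -271 + 99 = -172)
k = 50 (k = 10 + 40 = 50)
71/(k + c) = 71/(50 - 172) = 71/(-122) = -1/122*71 = -71/122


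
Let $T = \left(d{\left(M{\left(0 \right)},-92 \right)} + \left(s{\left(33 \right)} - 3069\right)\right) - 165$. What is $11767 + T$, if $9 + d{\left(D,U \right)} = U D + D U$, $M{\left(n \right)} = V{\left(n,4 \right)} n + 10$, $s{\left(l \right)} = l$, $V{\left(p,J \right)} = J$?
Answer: $6717$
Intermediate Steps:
$M{\left(n \right)} = 10 + 4 n$ ($M{\left(n \right)} = 4 n + 10 = 10 + 4 n$)
$d{\left(D,U \right)} = -9 + 2 D U$ ($d{\left(D,U \right)} = -9 + \left(U D + D U\right) = -9 + \left(D U + D U\right) = -9 + 2 D U$)
$T = -5050$ ($T = \left(\left(-9 + 2 \left(10 + 4 \cdot 0\right) \left(-92\right)\right) + \left(33 - 3069\right)\right) - 165 = \left(\left(-9 + 2 \left(10 + 0\right) \left(-92\right)\right) - 3036\right) - 165 = \left(\left(-9 + 2 \cdot 10 \left(-92\right)\right) - 3036\right) - 165 = \left(\left(-9 - 1840\right) - 3036\right) - 165 = \left(-1849 - 3036\right) - 165 = -4885 - 165 = -5050$)
$11767 + T = 11767 - 5050 = 6717$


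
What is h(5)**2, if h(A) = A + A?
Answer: 100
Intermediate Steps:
h(A) = 2*A
h(5)**2 = (2*5)**2 = 10**2 = 100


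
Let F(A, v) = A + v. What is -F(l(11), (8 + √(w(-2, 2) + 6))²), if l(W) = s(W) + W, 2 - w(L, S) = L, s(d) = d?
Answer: -96 - 16*√10 ≈ -146.60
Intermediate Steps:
w(L, S) = 2 - L
l(W) = 2*W (l(W) = W + W = 2*W)
-F(l(11), (8 + √(w(-2, 2) + 6))²) = -(2*11 + (8 + √((2 - 1*(-2)) + 6))²) = -(22 + (8 + √((2 + 2) + 6))²) = -(22 + (8 + √(4 + 6))²) = -(22 + (8 + √10)²) = -22 - (8 + √10)²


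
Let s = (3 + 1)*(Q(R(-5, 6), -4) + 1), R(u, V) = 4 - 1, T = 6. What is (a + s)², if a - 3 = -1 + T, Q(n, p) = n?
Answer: 576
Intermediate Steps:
R(u, V) = 3
a = 8 (a = 3 + (-1 + 6) = 3 + 5 = 8)
s = 16 (s = (3 + 1)*(3 + 1) = 4*4 = 16)
(a + s)² = (8 + 16)² = 24² = 576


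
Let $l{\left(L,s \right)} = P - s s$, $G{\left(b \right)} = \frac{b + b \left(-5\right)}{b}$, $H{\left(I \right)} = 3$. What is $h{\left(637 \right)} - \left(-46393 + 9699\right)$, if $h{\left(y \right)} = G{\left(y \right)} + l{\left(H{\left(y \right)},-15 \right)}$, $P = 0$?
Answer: $36465$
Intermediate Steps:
$G{\left(b \right)} = -4$ ($G{\left(b \right)} = \frac{b - 5 b}{b} = \frac{\left(-4\right) b}{b} = -4$)
$l{\left(L,s \right)} = - s^{2}$ ($l{\left(L,s \right)} = 0 - s s = 0 - s^{2} = - s^{2}$)
$h{\left(y \right)} = -229$ ($h{\left(y \right)} = -4 - \left(-15\right)^{2} = -4 - 225 = -229$)
$h{\left(637 \right)} - \left(-46393 + 9699\right) = -229 - \left(-46393 + 9699\right) = -229 - -36694 = -229 + 36694 = 36465$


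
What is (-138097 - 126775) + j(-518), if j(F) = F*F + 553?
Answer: 4005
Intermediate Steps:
j(F) = 553 + F² (j(F) = F² + 553 = 553 + F²)
(-138097 - 126775) + j(-518) = (-138097 - 126775) + (553 + (-518)²) = -264872 + (553 + 268324) = -264872 + 268877 = 4005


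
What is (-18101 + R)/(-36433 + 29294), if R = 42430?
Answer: -24329/7139 ≈ -3.4079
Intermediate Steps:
(-18101 + R)/(-36433 + 29294) = (-18101 + 42430)/(-36433 + 29294) = 24329/(-7139) = 24329*(-1/7139) = -24329/7139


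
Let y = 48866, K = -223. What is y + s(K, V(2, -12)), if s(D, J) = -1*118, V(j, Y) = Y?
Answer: 48748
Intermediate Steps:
s(D, J) = -118
y + s(K, V(2, -12)) = 48866 - 118 = 48748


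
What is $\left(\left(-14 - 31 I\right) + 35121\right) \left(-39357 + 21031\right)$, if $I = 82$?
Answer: $-596786190$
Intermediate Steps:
$\left(\left(-14 - 31 I\right) + 35121\right) \left(-39357 + 21031\right) = \left(\left(-14 - 2542\right) + 35121\right) \left(-39357 + 21031\right) = \left(\left(-14 - 2542\right) + 35121\right) \left(-18326\right) = \left(-2556 + 35121\right) \left(-18326\right) = 32565 \left(-18326\right) = -596786190$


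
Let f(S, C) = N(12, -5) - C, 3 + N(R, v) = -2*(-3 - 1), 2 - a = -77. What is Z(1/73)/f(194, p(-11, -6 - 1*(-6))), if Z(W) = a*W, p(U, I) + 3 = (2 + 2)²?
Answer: -79/584 ≈ -0.13527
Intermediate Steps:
a = 79 (a = 2 - 1*(-77) = 2 + 77 = 79)
p(U, I) = 13 (p(U, I) = -3 + (2 + 2)² = -3 + 4² = -3 + 16 = 13)
N(R, v) = 5 (N(R, v) = -3 - 2*(-3 - 1) = -3 - 2*(-4) = -3 + 8 = 5)
f(S, C) = 5 - C
Z(W) = 79*W
Z(1/73)/f(194, p(-11, -6 - 1*(-6))) = (79/73)/(5 - 1*13) = (79*(1/73))/(5 - 13) = (79/73)/(-8) = (79/73)*(-⅛) = -79/584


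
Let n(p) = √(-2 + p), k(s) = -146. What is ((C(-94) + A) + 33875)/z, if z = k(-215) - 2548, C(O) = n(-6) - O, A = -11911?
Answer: -11029/1347 - I*√2/1347 ≈ -8.1878 - 0.0010499*I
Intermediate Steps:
C(O) = -O + 2*I*√2 (C(O) = √(-2 - 6) - O = √(-8) - O = 2*I*√2 - O = -O + 2*I*√2)
z = -2694 (z = -146 - 2548 = -2694)
((C(-94) + A) + 33875)/z = (((-1*(-94) + 2*I*√2) - 11911) + 33875)/(-2694) = (((94 + 2*I*√2) - 11911) + 33875)*(-1/2694) = ((-11817 + 2*I*√2) + 33875)*(-1/2694) = (22058 + 2*I*√2)*(-1/2694) = -11029/1347 - I*√2/1347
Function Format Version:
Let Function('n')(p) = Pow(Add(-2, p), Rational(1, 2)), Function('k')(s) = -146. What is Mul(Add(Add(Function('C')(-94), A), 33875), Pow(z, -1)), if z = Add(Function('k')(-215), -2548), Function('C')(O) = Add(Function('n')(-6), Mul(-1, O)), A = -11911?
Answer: Add(Rational(-11029, 1347), Mul(Rational(-1, 1347), I, Pow(2, Rational(1, 2)))) ≈ Add(-8.1878, Mul(-0.0010499, I))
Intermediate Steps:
Function('C')(O) = Add(Mul(-1, O), Mul(2, I, Pow(2, Rational(1, 2)))) (Function('C')(O) = Add(Pow(Add(-2, -6), Rational(1, 2)), Mul(-1, O)) = Add(Pow(-8, Rational(1, 2)), Mul(-1, O)) = Add(Mul(2, I, Pow(2, Rational(1, 2))), Mul(-1, O)) = Add(Mul(-1, O), Mul(2, I, Pow(2, Rational(1, 2)))))
z = -2694 (z = Add(-146, -2548) = -2694)
Mul(Add(Add(Function('C')(-94), A), 33875), Pow(z, -1)) = Mul(Add(Add(Add(Mul(-1, -94), Mul(2, I, Pow(2, Rational(1, 2)))), -11911), 33875), Pow(-2694, -1)) = Mul(Add(Add(Add(94, Mul(2, I, Pow(2, Rational(1, 2)))), -11911), 33875), Rational(-1, 2694)) = Mul(Add(Add(-11817, Mul(2, I, Pow(2, Rational(1, 2)))), 33875), Rational(-1, 2694)) = Mul(Add(22058, Mul(2, I, Pow(2, Rational(1, 2)))), Rational(-1, 2694)) = Add(Rational(-11029, 1347), Mul(Rational(-1, 1347), I, Pow(2, Rational(1, 2))))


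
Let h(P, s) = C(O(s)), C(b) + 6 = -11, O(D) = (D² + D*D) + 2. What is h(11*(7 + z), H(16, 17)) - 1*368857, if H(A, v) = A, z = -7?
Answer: -368874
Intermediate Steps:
O(D) = 2 + 2*D² (O(D) = (D² + D²) + 2 = 2*D² + 2 = 2 + 2*D²)
C(b) = -17 (C(b) = -6 - 11 = -17)
h(P, s) = -17
h(11*(7 + z), H(16, 17)) - 1*368857 = -17 - 1*368857 = -17 - 368857 = -368874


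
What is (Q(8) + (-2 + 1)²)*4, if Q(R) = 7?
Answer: 32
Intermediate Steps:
(Q(8) + (-2 + 1)²)*4 = (7 + (-2 + 1)²)*4 = (7 + (-1)²)*4 = (7 + 1)*4 = 8*4 = 32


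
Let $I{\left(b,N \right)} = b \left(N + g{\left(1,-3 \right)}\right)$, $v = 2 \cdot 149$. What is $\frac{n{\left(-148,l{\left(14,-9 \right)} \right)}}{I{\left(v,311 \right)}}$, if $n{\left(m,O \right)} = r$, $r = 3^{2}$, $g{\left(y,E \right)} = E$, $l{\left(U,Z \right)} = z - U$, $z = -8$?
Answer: $\frac{9}{91784} \approx 9.8056 \cdot 10^{-5}$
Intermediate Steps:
$l{\left(U,Z \right)} = -8 - U$
$v = 298$
$r = 9$
$I{\left(b,N \right)} = b \left(-3 + N\right)$ ($I{\left(b,N \right)} = b \left(N - 3\right) = b \left(-3 + N\right)$)
$n{\left(m,O \right)} = 9$
$\frac{n{\left(-148,l{\left(14,-9 \right)} \right)}}{I{\left(v,311 \right)}} = \frac{9}{298 \left(-3 + 311\right)} = \frac{9}{298 \cdot 308} = \frac{9}{91784}$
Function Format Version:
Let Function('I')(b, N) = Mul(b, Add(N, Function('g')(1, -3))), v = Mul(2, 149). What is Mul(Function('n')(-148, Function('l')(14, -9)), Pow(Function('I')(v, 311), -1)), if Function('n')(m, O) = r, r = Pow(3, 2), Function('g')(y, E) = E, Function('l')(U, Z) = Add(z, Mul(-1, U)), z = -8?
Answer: Rational(9, 91784) ≈ 9.8056e-5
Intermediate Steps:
Function('l')(U, Z) = Add(-8, Mul(-1, U))
v = 298
r = 9
Function('I')(b, N) = Mul(b, Add(-3, N)) (Function('I')(b, N) = Mul(b, Add(N, -3)) = Mul(b, Add(-3, N)))
Function('n')(m, O) = 9
Mul(Function('n')(-148, Function('l')(14, -9)), Pow(Function('I')(v, 311), -1)) = Mul(9, Pow(Mul(298, Add(-3, 311)), -1)) = Mul(9, Pow(Mul(298, 308), -1)) = Mul(9, Pow(91784, -1)) = Mul(9, Rational(1, 91784)) = Rational(9, 91784)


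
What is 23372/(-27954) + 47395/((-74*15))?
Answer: -45027425/1034298 ≈ -43.534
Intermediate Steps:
23372/(-27954) + 47395/((-74*15)) = 23372*(-1/27954) + 47395/(-1110) = -11686/13977 + 47395*(-1/1110) = -11686/13977 - 9479/222 = -45027425/1034298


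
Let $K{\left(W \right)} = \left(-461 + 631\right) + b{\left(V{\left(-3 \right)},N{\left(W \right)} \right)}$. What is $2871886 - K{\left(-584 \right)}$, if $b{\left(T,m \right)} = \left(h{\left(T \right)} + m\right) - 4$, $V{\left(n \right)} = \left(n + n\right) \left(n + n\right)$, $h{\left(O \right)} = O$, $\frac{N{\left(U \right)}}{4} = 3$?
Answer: $2871672$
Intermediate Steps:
$N{\left(U \right)} = 12$ ($N{\left(U \right)} = 4 \cdot 3 = 12$)
$V{\left(n \right)} = 4 n^{2}$ ($V{\left(n \right)} = 2 n 2 n = 4 n^{2}$)
$b{\left(T,m \right)} = -4 + T + m$ ($b{\left(T,m \right)} = \left(T + m\right) - 4 = -4 + T + m$)
$K{\left(W \right)} = 214$ ($K{\left(W \right)} = \left(-461 + 631\right) + \left(-4 + 4 \left(-3\right)^{2} + 12\right) = 170 + \left(-4 + 4 \cdot 9 + 12\right) = 170 + \left(-4 + 36 + 12\right) = 170 + 44 = 214$)
$2871886 - K{\left(-584 \right)} = 2871886 - 214 = 2871672$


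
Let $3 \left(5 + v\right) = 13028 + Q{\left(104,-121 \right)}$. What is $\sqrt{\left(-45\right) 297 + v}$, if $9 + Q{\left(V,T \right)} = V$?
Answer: $\frac{i \sqrt{80961}}{3} \approx 94.845 i$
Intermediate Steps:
$Q{\left(V,T \right)} = -9 + V$
$v = \frac{13108}{3}$ ($v = -5 + \frac{13028 + \left(-9 + 104\right)}{3} = -5 + \frac{13028 + 95}{3} = -5 + \frac{1}{3} \cdot 13123 = -5 + \frac{13123}{3} = \frac{13108}{3} \approx 4369.3$)
$\sqrt{\left(-45\right) 297 + v} = \sqrt{\left(-45\right) 297 + \frac{13108}{3}} = \sqrt{-13365 + \frac{13108}{3}} = \sqrt{- \frac{26987}{3}} = \frac{i \sqrt{80961}}{3}$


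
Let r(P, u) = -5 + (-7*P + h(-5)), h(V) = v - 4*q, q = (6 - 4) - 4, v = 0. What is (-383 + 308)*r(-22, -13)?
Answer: -11775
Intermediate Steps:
q = -2 (q = 2 - 4 = -2)
h(V) = 8 (h(V) = 0 - 4*(-2) = 0 + 8 = 8)
r(P, u) = 3 - 7*P (r(P, u) = -5 + (-7*P + 8) = -5 + (8 - 7*P) = 3 - 7*P)
(-383 + 308)*r(-22, -13) = (-383 + 308)*(3 - 7*(-22)) = -75*(3 + 154) = -75*157 = -11775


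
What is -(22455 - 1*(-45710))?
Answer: -68165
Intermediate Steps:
-(22455 - 1*(-45710)) = -(22455 + 45710) = -1*68165 = -68165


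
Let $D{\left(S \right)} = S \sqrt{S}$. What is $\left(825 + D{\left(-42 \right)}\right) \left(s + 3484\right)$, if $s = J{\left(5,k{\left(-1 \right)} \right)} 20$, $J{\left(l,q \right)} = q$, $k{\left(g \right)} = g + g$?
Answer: $2841300 - 144648 i \sqrt{42} \approx 2.8413 \cdot 10^{6} - 9.3743 \cdot 10^{5} i$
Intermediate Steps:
$k{\left(g \right)} = 2 g$
$s = -40$ ($s = 2 \left(-1\right) 20 = \left(-2\right) 20 = -40$)
$D{\left(S \right)} = S^{\frac{3}{2}}$
$\left(825 + D{\left(-42 \right)}\right) \left(s + 3484\right) = \left(825 + \left(-42\right)^{\frac{3}{2}}\right) \left(-40 + 3484\right) = \left(825 - 42 i \sqrt{42}\right) 3444 = 2841300 - 144648 i \sqrt{42}$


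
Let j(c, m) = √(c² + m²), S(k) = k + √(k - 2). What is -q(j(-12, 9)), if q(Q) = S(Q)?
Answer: -15 - √13 ≈ -18.606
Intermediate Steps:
S(k) = k + √(-2 + k)
q(Q) = Q + √(-2 + Q)
-q(j(-12, 9)) = -(√((-12)² + 9²) + √(-2 + √((-12)² + 9²))) = -(√(144 + 81) + √(-2 + √(144 + 81))) = -(√225 + √(-2 + √225)) = -(15 + √(-2 + 15)) = -(15 + √13) = -15 - √13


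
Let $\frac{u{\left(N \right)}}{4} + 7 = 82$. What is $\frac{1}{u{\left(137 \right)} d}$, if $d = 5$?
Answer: $\frac{1}{1500} \approx 0.00066667$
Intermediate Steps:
$u{\left(N \right)} = 300$ ($u{\left(N \right)} = -28 + 4 \cdot 82 = -28 + 328 = 300$)
$\frac{1}{u{\left(137 \right)} d} = \frac{1}{300 \cdot 5} = \frac{1}{1500}$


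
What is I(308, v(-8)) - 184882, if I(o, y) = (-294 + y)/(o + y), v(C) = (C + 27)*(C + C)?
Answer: -370063/2 ≈ -1.8503e+5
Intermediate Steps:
v(C) = 2*C*(27 + C) (v(C) = (27 + C)*(2*C) = 2*C*(27 + C))
I(o, y) = (-294 + y)/(o + y)
I(308, v(-8)) - 184882 = (-294 + 2*(-8)*(27 - 8))/(308 + 2*(-8)*(27 - 8)) - 184882 = (-294 + 2*(-8)*19)/(308 + 2*(-8)*19) - 184882 = (-294 - 304)/(308 - 304) - 184882 = -598/4 - 184882 = (¼)*(-598) - 184882 = -299/2 - 184882 = -370063/2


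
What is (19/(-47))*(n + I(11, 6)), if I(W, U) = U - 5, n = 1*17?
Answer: -342/47 ≈ -7.2766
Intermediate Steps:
n = 17
I(W, U) = -5 + U
(19/(-47))*(n + I(11, 6)) = (19/(-47))*(17 + (-5 + 6)) = (19*(-1/47))*(17 + 1) = -19/47*18 = -342/47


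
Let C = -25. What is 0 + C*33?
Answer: -825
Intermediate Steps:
0 + C*33 = 0 - 25*33 = 0 - 825 = -825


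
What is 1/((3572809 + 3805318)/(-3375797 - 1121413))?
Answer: -4497210/7378127 ≈ -0.60953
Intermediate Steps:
1/((3572809 + 3805318)/(-3375797 - 1121413)) = 1/(7378127/(-4497210)) = 1/(7378127*(-1/4497210)) = 1/(-7378127/4497210) = -4497210/7378127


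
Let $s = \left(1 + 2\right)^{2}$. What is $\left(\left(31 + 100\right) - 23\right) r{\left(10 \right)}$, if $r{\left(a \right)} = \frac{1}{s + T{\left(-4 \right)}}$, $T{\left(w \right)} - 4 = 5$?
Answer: $6$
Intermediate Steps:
$T{\left(w \right)} = 9$ ($T{\left(w \right)} = 4 + 5 = 9$)
$s = 9$ ($s = 3^{2} = 9$)
$r{\left(a \right)} = \frac{1}{18}$ ($r{\left(a \right)} = \frac{1}{9 + 9} = \frac{1}{18}$)
$\left(\left(31 + 100\right) - 23\right) r{\left(10 \right)} = \left(\left(31 + 100\right) - 23\right) \frac{1}{18} = \left(131 - 23\right) \frac{1}{18} = 108 \cdot \frac{1}{18} = 6$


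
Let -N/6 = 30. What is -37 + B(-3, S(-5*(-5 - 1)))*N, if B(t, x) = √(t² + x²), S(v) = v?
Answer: -37 - 540*√101 ≈ -5463.9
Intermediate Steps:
N = -180 (N = -6*30 = -180)
-37 + B(-3, S(-5*(-5 - 1)))*N = -37 + √((-3)² + (-5*(-5 - 1))²)*(-180) = -37 + √(9 + (-5*(-6))²)*(-180) = -37 + √(9 + 30²)*(-180) = -37 + √(9 + 900)*(-180) = -37 + √909*(-180) = -37 + (3*√101)*(-180) = -37 - 540*√101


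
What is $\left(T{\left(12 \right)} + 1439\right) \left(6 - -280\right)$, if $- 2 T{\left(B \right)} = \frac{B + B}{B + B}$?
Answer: $411411$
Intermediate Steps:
$T{\left(B \right)} = - \frac{1}{2}$ ($T{\left(B \right)} = - \frac{\left(B + B\right) \frac{1}{B + B}}{2} = - \frac{2 B \frac{1}{2 B}}{2} = \left(- \frac{1}{2}\right) 1 = - \frac{1}{2}$)
$\left(T{\left(12 \right)} + 1439\right) \left(6 - -280\right) = \left(- \frac{1}{2} + 1439\right) \left(6 - -280\right) = \frac{2877 \left(6 + 280\right)}{2} = \frac{2877}{2} \cdot 286 = 411411$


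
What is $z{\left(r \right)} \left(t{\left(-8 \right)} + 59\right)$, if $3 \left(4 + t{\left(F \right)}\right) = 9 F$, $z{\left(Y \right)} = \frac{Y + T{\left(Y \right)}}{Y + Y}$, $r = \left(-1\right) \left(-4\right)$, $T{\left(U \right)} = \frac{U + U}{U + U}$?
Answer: $\frac{155}{8} \approx 19.375$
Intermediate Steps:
$T{\left(U \right)} = 1$ ($T{\left(U \right)} = \frac{2 U}{2 U} = 2 U \frac{1}{2 U} = 1$)
$r = 4$
$z{\left(Y \right)} = \frac{1 + Y}{2 Y}$ ($z{\left(Y \right)} = \frac{Y + 1}{Y + Y} = \frac{1 + Y}{2 Y}$)
$t{\left(F \right)} = -4 + 3 F$ ($t{\left(F \right)} = -4 + \frac{9 F}{3} = -4 + 3 F$)
$z{\left(r \right)} \left(t{\left(-8 \right)} + 59\right) = \frac{1 + 4}{2 \cdot 4} \left(\left(-4 + 3 \left(-8\right)\right) + 59\right) = \frac{1}{2} \cdot \frac{1}{4} \cdot 5 \left(\left(-4 - 24\right) + 59\right) = \frac{5 \left(-28 + 59\right)}{8} = \frac{5}{8} \cdot 31 = \frac{155}{8}$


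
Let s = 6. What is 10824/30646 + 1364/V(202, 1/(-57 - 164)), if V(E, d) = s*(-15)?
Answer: -927886/62685 ≈ -14.802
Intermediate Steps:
V(E, d) = -90 (V(E, d) = 6*(-15) = -90)
10824/30646 + 1364/V(202, 1/(-57 - 164)) = 10824/30646 + 1364/(-90) = 10824*(1/30646) + 1364*(-1/90) = 492/1393 - 682/45 = -927886/62685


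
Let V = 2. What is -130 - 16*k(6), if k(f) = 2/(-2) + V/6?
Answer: -358/3 ≈ -119.33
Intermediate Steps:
k(f) = -⅔ (k(f) = 2/(-2) + 2/6 = 2*(-½) + 2*(⅙) = -1 + ⅓ = -⅔)
-130 - 16*k(6) = -130 - 16*(-⅔) = -130 + 32/3 = -358/3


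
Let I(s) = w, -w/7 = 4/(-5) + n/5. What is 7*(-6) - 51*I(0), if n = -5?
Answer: -3423/5 ≈ -684.60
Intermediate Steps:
w = 63/5 (w = -7*(4/(-5) - 5/5) = -7*(4*(-⅕) - 5*⅕) = -7*(-⅘ - 1) = -7*(-9/5) = 63/5 ≈ 12.600)
I(s) = 63/5
7*(-6) - 51*I(0) = 7*(-6) - 51*63/5 = -42 - 3213/5 = -3423/5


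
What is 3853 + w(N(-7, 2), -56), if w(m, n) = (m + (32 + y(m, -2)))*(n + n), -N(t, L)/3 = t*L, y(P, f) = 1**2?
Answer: -4547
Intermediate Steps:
y(P, f) = 1
N(t, L) = -3*L*t (N(t, L) = -3*t*L = -3*L*t)
w(m, n) = 2*n*(33 + m) (w(m, n) = (m + (32 + 1))*(n + n) = (m + 33)*(2*n) = (33 + m)*(2*n) = 2*n*(33 + m))
3853 + w(N(-7, 2), -56) = 3853 + 2*(-56)*(33 - 3*2*(-7)) = 3853 + 2*(-56)*(33 + 42) = 3853 + 2*(-56)*75 = 3853 - 8400 = -4547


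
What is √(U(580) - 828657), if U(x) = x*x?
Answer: I*√492257 ≈ 701.61*I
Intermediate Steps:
U(x) = x²
√(U(580) - 828657) = √(580² - 828657) = √(336400 - 828657) = √(-492257) = I*√492257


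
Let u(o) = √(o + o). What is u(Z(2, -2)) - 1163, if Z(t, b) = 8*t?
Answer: -1163 + 4*√2 ≈ -1157.3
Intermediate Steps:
u(o) = √2*√o (u(o) = √(2*o) = √2*√o)
u(Z(2, -2)) - 1163 = √2*√(8*2) - 1163 = √2*√16 - 1163 = √2*4 - 1163 = 4*√2 - 1163 = -1163 + 4*√2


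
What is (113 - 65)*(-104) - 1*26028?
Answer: -31020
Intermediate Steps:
(113 - 65)*(-104) - 1*26028 = 48*(-104) - 26028 = -4992 - 26028 = -31020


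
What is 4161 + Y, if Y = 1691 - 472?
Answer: 5380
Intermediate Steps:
Y = 1219
4161 + Y = 4161 + 1219 = 5380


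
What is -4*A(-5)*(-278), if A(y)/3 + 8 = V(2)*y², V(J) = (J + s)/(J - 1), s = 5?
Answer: 557112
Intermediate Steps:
V(J) = (5 + J)/(-1 + J) (V(J) = (J + 5)/(J - 1) = (5 + J)/(-1 + J))
A(y) = -24 + 21*y² (A(y) = -24 + 3*(((5 + 2)/(-1 + 2))*y²) = -24 + 3*((7/1)*y²) = -24 + 3*((1*7)*y²) = -24 + 3*(7*y²) = -24 + 21*y²)
-4*A(-5)*(-278) = -4*(-24 + 21*(-5)²)*(-278) = -4*(-24 + 21*25)*(-278) = -4*(-24 + 525)*(-278) = -2004*(-278) = -4*(-139278) = 557112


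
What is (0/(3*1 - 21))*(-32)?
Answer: 0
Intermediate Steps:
(0/(3*1 - 21))*(-32) = (0/(3 - 21))*(-32) = (0/(-18))*(-32) = -1/18*0*(-32) = 0*(-32) = 0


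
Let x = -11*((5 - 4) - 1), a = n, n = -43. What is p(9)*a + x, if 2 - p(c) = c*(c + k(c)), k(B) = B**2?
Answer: 34744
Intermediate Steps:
a = -43
x = 0 (x = -11*(1 - 1) = -11*0 = 0)
p(c) = 2 - c*(c + c**2)
p(9)*a + x = (2 - 1*9**2 - 1*9**3)*(-43) + 0 = (2 - 1*81 - 1*729)*(-43) + 0 = (2 - 81 - 729)*(-43) + 0 = -808*(-43) + 0 = 34744 + 0 = 34744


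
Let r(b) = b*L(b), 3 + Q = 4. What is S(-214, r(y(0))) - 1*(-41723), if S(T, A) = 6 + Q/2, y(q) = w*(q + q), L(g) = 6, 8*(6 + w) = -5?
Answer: 83459/2 ≈ 41730.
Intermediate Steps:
w = -53/8 (w = -6 + (1/8)*(-5) = -6 - 5/8 = -53/8 ≈ -6.6250)
Q = 1 (Q = -3 + 4 = 1)
y(q) = -53*q/4 (y(q) = -53*(q + q)/8 = -53*q/4)
r(b) = 6*b (r(b) = b*6 = 6*b)
S(T, A) = 13/2 (S(T, A) = 6 + 1/2 = 13/2)
S(-214, r(y(0))) - 1*(-41723) = 13/2 - 1*(-41723) = 13/2 + 41723 = 83459/2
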